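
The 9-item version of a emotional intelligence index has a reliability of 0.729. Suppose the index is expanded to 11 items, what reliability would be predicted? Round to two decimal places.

0.77

The new length is 11/9 = 1.2222 times the old.
By Spearman-Brown, r_new = n r / (1 + (n − 1) r).
r_new = (1.2222 × 0.729) / (1 + (1.2222 − 1) × 0.729)
r_new = 0.8910 / 1.1620 ≈ 0.7668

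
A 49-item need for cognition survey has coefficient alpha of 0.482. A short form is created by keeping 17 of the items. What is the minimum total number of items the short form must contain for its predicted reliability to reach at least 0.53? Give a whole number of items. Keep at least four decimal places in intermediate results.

Short-form reliability: n = 17/49 = 0.3469; r_17 = n·r/(1+(n−1)r) ≈ 0.2440
Then solve for n' with r_old = 0.2440, r_target = 0.53: n' = 0.53(1 − 0.2440)/[0.2440(1 − 0.53)] = 3.4939
Items = 3.4939 × 17 ≈ 59.40 → 60

60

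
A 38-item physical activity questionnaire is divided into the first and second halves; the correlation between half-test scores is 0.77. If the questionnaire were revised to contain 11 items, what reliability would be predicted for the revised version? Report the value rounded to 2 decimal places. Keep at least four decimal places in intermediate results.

First correct the split-half correlation to full-test reliability: r_full = 2 × 0.77 / (1 + 0.77) ≈ 0.8701
Then adjust to 11 items: n = 11/38 = 0.2895
r_new = n·r_full / (1 + (n − 1)·r_full) = 0.2519 / 0.3818 ≈ 0.6598

0.66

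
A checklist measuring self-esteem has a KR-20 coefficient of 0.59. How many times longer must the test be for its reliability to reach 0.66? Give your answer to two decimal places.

1.35

Invert Spearman-Brown to solve for n:
n = r_target (1 − r_old) / [ r_old (1 − r_target) ]
n = 0.66(1 − 0.59) / [0.59(1 − 0.66)]
n = 0.2706 / 0.2006 ≈ 1.3490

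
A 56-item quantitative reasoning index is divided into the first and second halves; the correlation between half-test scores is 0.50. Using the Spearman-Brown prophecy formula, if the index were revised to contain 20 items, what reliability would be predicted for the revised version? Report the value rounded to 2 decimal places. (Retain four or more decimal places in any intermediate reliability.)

First correct the split-half correlation to full-test reliability: r_full = 2 × 0.50 / (1 + 0.50) ≈ 0.6667
Length factor from 56 to 20 items: n = 20/56 = 0.3571
r_new = n·r_full / (1 + (n − 1)·r_full) = 0.2381 / 0.5714 ≈ 0.4167

0.42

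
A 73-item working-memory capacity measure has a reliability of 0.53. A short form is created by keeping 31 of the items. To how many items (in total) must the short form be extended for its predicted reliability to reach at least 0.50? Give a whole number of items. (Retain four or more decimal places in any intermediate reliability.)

Short-form reliability: n = 31/73 = 0.4247; r_31 = n·r/(1+(n−1)r) ≈ 0.3238
Then solve for n' with r_old = 0.3238, r_target = 0.50: n' = 0.50(1 − 0.3238)/[0.3238(1 − 0.50)] = 2.0883
Total items = 2.0883 × 31 = 64.74, rounded up to 65.

65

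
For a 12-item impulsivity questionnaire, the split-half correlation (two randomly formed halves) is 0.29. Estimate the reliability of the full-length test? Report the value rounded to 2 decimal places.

Apply the Spearman-Brown correction with n = 2:
r_full = 2r_hh / (1 + r_hh) = 2 × 0.29 / (1 + 0.29)
       = 0.5800 / 1.2900 = 0.4496

0.45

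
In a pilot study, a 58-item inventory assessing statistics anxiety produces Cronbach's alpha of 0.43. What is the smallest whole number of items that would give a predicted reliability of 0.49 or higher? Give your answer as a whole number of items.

n = [0.49 × 0.57] / [0.43 × 0.51]
  = 0.2793 / 0.2193 = 1.2736
1.2736 × 58 = 73.87 → 74 items

74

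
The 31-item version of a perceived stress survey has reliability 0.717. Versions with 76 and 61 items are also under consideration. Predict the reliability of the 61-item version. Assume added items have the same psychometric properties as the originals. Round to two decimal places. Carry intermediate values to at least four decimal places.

The 76-item form is not needed; work directly from the 31-item form with n = 61/31 = 1.9677.
r_{61} = n·r / (1 + (n − 1)·r) = 1.4108 / 1.6938 ≈ 0.8329

0.83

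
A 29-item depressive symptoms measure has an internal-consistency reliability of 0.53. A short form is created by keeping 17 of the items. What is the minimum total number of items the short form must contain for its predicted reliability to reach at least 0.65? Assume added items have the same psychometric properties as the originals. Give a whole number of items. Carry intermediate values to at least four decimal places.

48

First, r for the 17-item form: n = 17/29 = 0.5862, so r_17 = 0.5862·0.53/(1 + (0.5862 − 1)·0.53) = 0.3980
Then solve for n' with r_old = 0.3980, r_target = 0.65: n' = 0.65(1 − 0.3980)/[0.3980(1 − 0.65)] = 2.8090
Items = 2.8090 × 17 ≈ 47.75 → 48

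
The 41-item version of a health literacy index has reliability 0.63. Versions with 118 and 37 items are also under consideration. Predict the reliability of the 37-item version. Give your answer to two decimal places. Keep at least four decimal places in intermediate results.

The 118-item form is not needed; work directly from the 41-item form with n = 37/41 = 0.9024.
r_{37} = n·r / (1 + (n − 1)·r) = 0.5685 / 0.9385 ≈ 0.6058

0.61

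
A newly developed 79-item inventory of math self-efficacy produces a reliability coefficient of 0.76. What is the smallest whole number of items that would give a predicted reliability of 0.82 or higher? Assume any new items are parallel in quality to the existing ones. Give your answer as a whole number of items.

Spearman-Brown solved for the length factor n:
n = r_target (1 − r_old) / [ r_old (1 − r_target) ]
n = 0.82 × (1 − 0.76) / [ 0.76 × (1 − 0.82) ]
n = 0.1968 / 0.1368 ≈ 1.4386
Items needed = n × 79 = 1.4386 × 79 ≈ 113.65 → round up to 114

114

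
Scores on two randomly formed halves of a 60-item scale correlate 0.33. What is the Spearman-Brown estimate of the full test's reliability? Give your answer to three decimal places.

Apply the Spearman-Brown correction with n = 2:
r_full = 2r_hh / (1 + r_hh) = 2 × 0.33 / (1 + 0.33)
r_full = 0.6600 / 1.3300 ≈ 0.4962

0.496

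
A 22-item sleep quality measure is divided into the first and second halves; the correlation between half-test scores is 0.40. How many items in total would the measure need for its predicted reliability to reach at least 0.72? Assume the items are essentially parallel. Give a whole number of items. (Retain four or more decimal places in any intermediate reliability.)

43

r_full = 2(0.40)/(1 + 0.40) = 0.5714
n = r_tgt(1 − r_full) / [r_full(1 − r_tgt)] = 0.72 × 0.4286 / (0.5714 × 0.28) ≈ 1.9288
Required items = 1.9288 × 22 = 42.43, so 43 items.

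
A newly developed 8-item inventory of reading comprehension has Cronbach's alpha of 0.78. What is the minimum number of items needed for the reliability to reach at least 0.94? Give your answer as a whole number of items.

Rearranging the Spearman-Brown formula for n,
n = r_target (1 − r_old) / [ r_old (1 − r_target) ]
n = [0.94 × 0.22] / [0.78 × 0.06]
  = 0.2068 / 0.0468 = 4.4188
So the test needs 4.4188 × 8 ≈ 35.35 items; rounding up, 36.

36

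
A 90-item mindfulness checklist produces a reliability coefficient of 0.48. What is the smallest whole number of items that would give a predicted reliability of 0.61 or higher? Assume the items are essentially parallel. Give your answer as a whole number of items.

153

Spearman-Brown solved for the length factor n:
n = r*(1 − r) / [ r (1 − r*) ]
n = 0.61 × (1 − 0.48) / [ 0.48 × (1 − 0.61) ]
  = 0.3172 / 0.1872 = 1.6944
So the test needs 1.6944 × 90 ≈ 152.50 items; rounding up, 153.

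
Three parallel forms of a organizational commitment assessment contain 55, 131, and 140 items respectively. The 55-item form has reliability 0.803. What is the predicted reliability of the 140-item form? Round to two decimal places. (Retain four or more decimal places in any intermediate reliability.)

Only the ratio of lengths matters: n = 140/55 = 2.5455
r_{140} = n·r / (1 + (n − 1)·r) = 2.0440 / 2.2410 ≈ 0.9121

0.91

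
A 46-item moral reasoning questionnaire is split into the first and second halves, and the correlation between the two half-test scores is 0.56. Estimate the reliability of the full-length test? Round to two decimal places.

0.72

The full test is twice the length of either half (n = 2).
r_full = 2(0.56) / (1 + 0.56)
r_full = 1.1200 / 1.5600 ≈ 0.7179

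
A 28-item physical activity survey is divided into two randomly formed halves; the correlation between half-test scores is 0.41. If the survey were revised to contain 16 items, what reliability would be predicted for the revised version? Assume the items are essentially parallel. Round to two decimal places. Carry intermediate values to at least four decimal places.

Spearman-Brown correction (n = 2): r_full = 2·0.41/(1 + 0.41) = 0.5816
Length factor from 28 to 16 items: n = 16/28 = 0.5714
r_new = n·r_full / (1 + (n − 1)·r_full) = 0.3323 / 0.7507 ≈ 0.4427

0.44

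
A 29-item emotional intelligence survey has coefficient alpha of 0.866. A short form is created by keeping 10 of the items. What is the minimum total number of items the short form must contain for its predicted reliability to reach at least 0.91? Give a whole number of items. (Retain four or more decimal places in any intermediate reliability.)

Short-form reliability: n = 10/29 = 0.3448; r_10 = n·r/(1+(n−1)r) ≈ 0.6902
Then solve for n' with r_old = 0.6902, r_target = 0.91: n' = 0.91(1 − 0.6902)/[0.6902(1 − 0.91)] = 4.5384
Total items = 4.5384 × 10 = 45.38, rounded up to 46.

46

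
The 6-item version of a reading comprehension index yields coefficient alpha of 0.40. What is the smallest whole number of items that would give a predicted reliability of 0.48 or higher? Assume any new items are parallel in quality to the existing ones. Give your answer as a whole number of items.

n = 0.48(1 − 0.40) / [0.40(1 − 0.48)]
n = 0.2880 / 0.2080 ≈ 1.3846
Items needed = n × 6 = 1.3846 × 6 ≈ 8.31 → round up to 9

9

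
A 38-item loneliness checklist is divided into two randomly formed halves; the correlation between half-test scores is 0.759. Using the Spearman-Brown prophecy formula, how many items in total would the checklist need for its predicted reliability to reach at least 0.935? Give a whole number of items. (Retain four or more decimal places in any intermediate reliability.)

Corrected full-test reliability: r_full = 2 × 0.759 / (1 + 0.759) ≈ 0.8630
Solve Spearman-Brown for n: n = 0.935(1 − 0.8630) / [0.8630(1 − 0.935)] = 2.2835
Required items = 2.2835 × 38 = 86.77, so 87 items.

87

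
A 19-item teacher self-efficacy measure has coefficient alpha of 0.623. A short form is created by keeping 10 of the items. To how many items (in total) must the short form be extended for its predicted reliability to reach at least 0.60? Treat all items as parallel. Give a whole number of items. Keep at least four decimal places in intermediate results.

Short-form reliability: n = 10/19 = 0.5263; r_10 = n·r/(1+(n−1)r) ≈ 0.4652
Then solve for n' with r_old = 0.4652, r_target = 0.60: n' = 0.60(1 − 0.4652)/[0.4652(1 − 0.60)] = 1.7244
Items = 1.7244 × 10 ≈ 17.24 → 18

18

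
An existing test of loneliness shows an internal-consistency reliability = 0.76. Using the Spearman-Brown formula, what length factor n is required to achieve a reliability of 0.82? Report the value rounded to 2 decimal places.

Spearman-Brown solved for the length factor n:
n = r_target (1 − r_old) / [ r_old (1 − r_target) ]
n = 0.82 × (1 − 0.76) / [ 0.76 × (1 − 0.82) ]
  = 0.1968 / 0.1368 = 1.4386

1.44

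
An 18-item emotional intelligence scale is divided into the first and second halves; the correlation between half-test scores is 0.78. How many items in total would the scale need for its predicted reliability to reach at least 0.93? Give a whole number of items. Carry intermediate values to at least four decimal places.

34

r_full = 2(0.78)/(1 + 0.78) = 0.8764
Solve Spearman-Brown for n: n = 0.93(1 − 0.8764) / [0.8764(1 − 0.93)] = 1.8737
Required items = 1.8737 × 18 = 33.73, so 34 items.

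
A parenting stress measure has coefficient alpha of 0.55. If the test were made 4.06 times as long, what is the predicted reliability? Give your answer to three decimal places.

0.832

By Spearman-Brown, r_new = n r / (1 + (n − 1) r).
r_new = (4.06 × 0.55) / (1 + (4.06 − 1) × 0.55)
     = 2.2330 / 2.6830 = 0.8323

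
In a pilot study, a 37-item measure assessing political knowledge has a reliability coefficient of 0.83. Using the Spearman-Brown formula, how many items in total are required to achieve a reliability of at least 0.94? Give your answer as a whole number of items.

n = 0.94(1 − 0.83) / [0.83(1 − 0.94)]
  = 0.1598 / 0.0498 = 3.2088
Items needed = n × 37 = 3.2088 × 37 ≈ 118.73 → round up to 119

119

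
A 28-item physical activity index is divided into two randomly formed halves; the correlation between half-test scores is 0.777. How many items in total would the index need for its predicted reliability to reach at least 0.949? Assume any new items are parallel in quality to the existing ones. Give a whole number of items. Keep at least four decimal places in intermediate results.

Corrected full-test reliability: r_full = 2 × 0.777 / (1 + 0.777) ≈ 0.8745
n = r_tgt(1 − r_full) / [r_full(1 − r_tgt)] = 0.949 × 0.1255 / (0.8745 × 0.051) ≈ 2.6704
Required items = 2.6704 × 28 = 74.77, so 75 items.

75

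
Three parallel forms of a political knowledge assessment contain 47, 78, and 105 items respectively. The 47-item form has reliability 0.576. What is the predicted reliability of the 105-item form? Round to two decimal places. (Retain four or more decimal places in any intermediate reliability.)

Only the ratio of lengths matters: n = 105/47 = 2.2340
r_{105} = n·r / (1 + (n − 1)·r) = 1.2868 / 1.7108 ≈ 0.7522

0.75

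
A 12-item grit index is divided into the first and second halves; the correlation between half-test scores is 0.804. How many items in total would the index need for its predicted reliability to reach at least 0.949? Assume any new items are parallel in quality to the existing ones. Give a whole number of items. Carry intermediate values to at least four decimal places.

28

r_full = 2(0.804)/(1 + 0.804) = 0.8914
n = r_tgt(1 − r_full) / [r_full(1 − r_tgt)] = 0.949 × 0.1086 / (0.8914 × 0.051) ≈ 2.2670
Required items = 2.2670 × 12 = 27.20, so 28 items.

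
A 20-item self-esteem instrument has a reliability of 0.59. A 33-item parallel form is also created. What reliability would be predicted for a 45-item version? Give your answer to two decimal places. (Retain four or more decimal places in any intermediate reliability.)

Only the ratio of lengths matters: n = 45/20 = 2.2500
r_{45} = n·r / (1 + (n − 1)·r) = 1.3275 / 1.7375 ≈ 0.7640

0.76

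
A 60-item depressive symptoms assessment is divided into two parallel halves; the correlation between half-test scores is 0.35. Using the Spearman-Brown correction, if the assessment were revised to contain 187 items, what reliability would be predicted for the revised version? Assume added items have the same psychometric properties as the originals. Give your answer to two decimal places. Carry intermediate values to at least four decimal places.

0.77

First correct the split-half correlation to full-test reliability: r_full = 2 × 0.35 / (1 + 0.35) ≈ 0.5185
Length factor from 60 to 187 items: n = 187/60 = 3.1167
r_new = n·r_full / (1 + (n − 1)·r_full) = 1.6160 / 2.0975 ≈ 0.7704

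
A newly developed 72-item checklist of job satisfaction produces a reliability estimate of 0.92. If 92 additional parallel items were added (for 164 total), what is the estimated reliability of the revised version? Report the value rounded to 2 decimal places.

0.96

n = 164/72 = 2.2778
Apply the Spearman-Brown prophecy formula, r' = nr / [1 + (n − 1)r]:
r_new = 2.2778·0.92 / [1 + (2.2778 − 1)·0.92]
     = 2.0956 / 2.1756 = 0.9632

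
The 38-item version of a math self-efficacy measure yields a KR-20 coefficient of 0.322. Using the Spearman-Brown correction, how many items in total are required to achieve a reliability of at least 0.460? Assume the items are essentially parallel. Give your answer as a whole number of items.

69

Spearman-Brown solved for the length factor n:
n = r_target (1 − r_old) / [ r_old (1 − r_target) ]
n = [0.460 × 0.678] / [0.322 × 0.540]
  = 0.311880 / 0.173880 = 1.7937
1.7937 × 38 = 68.16 → 69 items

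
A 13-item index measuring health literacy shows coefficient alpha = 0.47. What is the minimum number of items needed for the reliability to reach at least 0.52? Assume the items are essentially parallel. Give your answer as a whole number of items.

Invert Spearman-Brown to solve for n:
n = r_target (1 − r_old) / [ r_old (1 − r_target) ]
n = [0.52 × 0.53] / [0.47 × 0.48]
  = 0.2756 / 0.2256 = 1.2216
So the test needs 1.2216 × 13 ≈ 15.88 items; rounding up, 16.

16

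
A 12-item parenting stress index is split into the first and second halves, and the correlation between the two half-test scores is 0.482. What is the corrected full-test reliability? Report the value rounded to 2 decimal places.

0.65

Each half is half the length of the full test, so the full test is n = 2 times a half.
r_full = 2(0.482) / (1 + 0.482)
       = 0.9640 / 1.4820 = 0.6505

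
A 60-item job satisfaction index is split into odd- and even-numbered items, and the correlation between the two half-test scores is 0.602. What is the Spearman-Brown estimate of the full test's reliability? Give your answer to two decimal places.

Apply the Spearman-Brown correction with n = 2:
r_full = 2r_hh / (1 + r_hh) = 2 × 0.602 / (1 + 0.602)
r_full = 1.2040 / 1.6020 ≈ 0.7516

0.75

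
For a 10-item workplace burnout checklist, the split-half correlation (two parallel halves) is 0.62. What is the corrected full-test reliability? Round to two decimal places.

Each half is half the length of the full test, so the full test is n = 2 times a half.
r_full = 2r_hh / (1 + r_hh) = 2 × 0.62 / (1 + 0.62)
       = 1.2400 / 1.6200 = 0.7654

0.77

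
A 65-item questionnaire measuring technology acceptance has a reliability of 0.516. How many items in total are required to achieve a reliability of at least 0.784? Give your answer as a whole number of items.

Rearranging the Spearman-Brown formula for n,
n = r_target (1 − r_old) / [ r_old (1 − r_target) ]
n = [0.784 × 0.484] / [0.516 × 0.216]
n = 0.379456 / 0.111456 ≈ 3.4045
3.4045 × 65 = 221.29 → 222 items

222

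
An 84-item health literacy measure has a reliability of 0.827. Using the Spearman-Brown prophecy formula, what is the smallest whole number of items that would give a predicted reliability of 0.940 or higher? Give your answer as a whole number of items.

276

Rearranging the Spearman-Brown formula for n,
n = r*(1 − r) / [ r (1 − r*) ]
n = [0.940 × 0.173] / [0.827 × 0.060]
  = 0.162620 / 0.049620 = 3.2773
Items needed = n × 84 = 3.2773 × 84 ≈ 275.29 → round up to 276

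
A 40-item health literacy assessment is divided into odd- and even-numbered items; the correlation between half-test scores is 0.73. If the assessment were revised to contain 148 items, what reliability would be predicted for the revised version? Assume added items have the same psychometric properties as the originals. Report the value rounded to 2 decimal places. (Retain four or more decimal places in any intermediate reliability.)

First correct the split-half correlation to full-test reliability: r_full = 2 × 0.73 / (1 + 0.73) ≈ 0.8439
Length factor from 40 to 148 items: n = 148/40 = 3.7000
r_new = n·r_full / (1 + (n − 1)·r_full) = 3.1224 / 3.2785 ≈ 0.9524

0.95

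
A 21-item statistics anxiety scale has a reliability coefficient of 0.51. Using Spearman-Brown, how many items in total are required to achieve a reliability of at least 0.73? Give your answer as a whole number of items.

55

n = 0.73(1 − 0.51) / [0.51(1 − 0.73)]
n = 0.3577 / 0.1377 ≈ 2.5977
Items needed = n × 21 = 2.5977 × 21 ≈ 54.55 → round up to 55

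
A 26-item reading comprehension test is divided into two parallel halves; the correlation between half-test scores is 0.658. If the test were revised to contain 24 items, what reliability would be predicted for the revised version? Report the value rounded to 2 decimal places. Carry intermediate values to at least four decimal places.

0.78

Spearman-Brown correction (n = 2): r_full = 2·0.658/(1 + 0.658) = 0.7937
Then adjust to 24 items: n = 24/26 = 0.9231
r_new = n·r_full / (1 + (n − 1)·r_full) = 0.7327 / 0.9390 ≈ 0.7803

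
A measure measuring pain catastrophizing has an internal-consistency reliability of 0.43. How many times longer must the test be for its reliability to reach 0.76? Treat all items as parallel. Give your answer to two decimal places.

4.20

n = [0.76 × 0.57] / [0.43 × 0.24]
n = 0.4332 / 0.1032 ≈ 4.1977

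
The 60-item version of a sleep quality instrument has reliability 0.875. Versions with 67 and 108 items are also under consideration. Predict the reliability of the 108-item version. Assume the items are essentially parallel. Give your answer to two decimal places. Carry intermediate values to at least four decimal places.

The 67-item form is not needed; work directly from the 60-item form with n = 108/60 = 1.8000.
r_{108} = n·r / (1 + (n − 1)·r) = 1.5750 / 1.7000 ≈ 0.9265

0.93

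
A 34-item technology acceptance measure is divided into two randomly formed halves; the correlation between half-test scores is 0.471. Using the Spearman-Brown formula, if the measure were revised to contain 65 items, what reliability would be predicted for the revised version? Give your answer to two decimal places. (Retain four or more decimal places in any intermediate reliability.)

Spearman-Brown correction (n = 2): r_full = 2·0.471/(1 + 0.471) = 0.6404
Then adjust to 65 items: n = 65/34 = 1.9118
r_new = n·r_full / (1 + (n − 1)·r_full) = 1.2243 / 1.5839 ≈ 0.7730

0.77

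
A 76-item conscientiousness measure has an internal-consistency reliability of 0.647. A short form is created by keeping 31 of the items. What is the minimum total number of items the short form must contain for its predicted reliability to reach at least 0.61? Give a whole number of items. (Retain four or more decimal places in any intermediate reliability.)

Short-form reliability: n = 31/76 = 0.4079; r_31 = n·r/(1+(n−1)r) ≈ 0.4278
Then solve for n' with r_old = 0.4278, r_target = 0.61: n' = 0.61(1 − 0.4278)/[0.4278(1 − 0.61)] = 2.0921
Items = 2.0921 × 31 ≈ 64.86 → 65

65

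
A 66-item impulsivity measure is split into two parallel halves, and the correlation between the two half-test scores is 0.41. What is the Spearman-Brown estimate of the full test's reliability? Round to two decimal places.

r_full = 2r_hh / (1 + r_hh) = 2 × 0.41 / (1 + 0.41)
       = 0.8200 / 1.4100 = 0.5816

0.58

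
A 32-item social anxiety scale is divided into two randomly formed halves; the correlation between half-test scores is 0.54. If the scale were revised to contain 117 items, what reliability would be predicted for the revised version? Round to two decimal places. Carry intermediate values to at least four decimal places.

Full-test reliability from the split-half r: r_full = 2(0.54)/(1 + 0.54) = 0.7013
Length factor from 32 to 117 items: n = 117/32 = 3.6562
r_new = n·r_full / (1 + (n − 1)·r_full) = 2.5641 / 2.8628 ≈ 0.8957

0.90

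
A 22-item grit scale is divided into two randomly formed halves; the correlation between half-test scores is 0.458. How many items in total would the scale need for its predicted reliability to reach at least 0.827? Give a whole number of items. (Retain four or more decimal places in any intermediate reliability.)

63

r_full = 2(0.458)/(1 + 0.458) = 0.6283
n = r_tgt(1 − r_full) / [r_full(1 − r_tgt)] = 0.827 × 0.3717 / (0.6283 × 0.173) ≈ 2.8280
Required items = 2.8280 × 22 = 62.22, so 63 items.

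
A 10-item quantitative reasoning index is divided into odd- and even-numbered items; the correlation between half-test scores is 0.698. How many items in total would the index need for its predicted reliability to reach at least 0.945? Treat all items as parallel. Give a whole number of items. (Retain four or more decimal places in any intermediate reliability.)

r_full = 2(0.698)/(1 + 0.698) = 0.8221
Solve Spearman-Brown for n: n = 0.945(1 − 0.8221) / [0.8221(1 − 0.945)] = 3.7181
Required items = 3.7181 × 10 = 37.18, so 38 items.

38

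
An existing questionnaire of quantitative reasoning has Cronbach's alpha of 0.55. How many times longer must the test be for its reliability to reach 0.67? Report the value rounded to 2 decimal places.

1.66

Invert Spearman-Brown to solve for n:
n = r_target (1 − r_old) / [ r_old (1 − r_target) ]
n = 0.67 × (1 − 0.55) / [ 0.55 × (1 − 0.67) ]
  = 0.3015 / 0.1815 = 1.6612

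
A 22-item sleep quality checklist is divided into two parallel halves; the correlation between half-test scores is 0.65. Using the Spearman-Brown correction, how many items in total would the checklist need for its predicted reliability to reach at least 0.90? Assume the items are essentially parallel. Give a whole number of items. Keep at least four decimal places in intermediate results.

54

Corrected full-test reliability: r_full = 2 × 0.65 / (1 + 0.65) ≈ 0.7879
Solve Spearman-Brown for n: n = 0.90(1 − 0.7879) / [0.7879(1 − 0.90)] = 2.4228
Items = 2.4228 × 22 ≈ 53.30 → 54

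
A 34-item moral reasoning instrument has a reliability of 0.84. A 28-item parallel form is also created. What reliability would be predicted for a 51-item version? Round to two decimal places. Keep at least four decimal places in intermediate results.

0.89

Only the ratio of lengths matters: n = 51/34 = 1.5000
r_{51} = n·r / (1 + (n − 1)·r) = 1.2600 / 1.4200 ≈ 0.8873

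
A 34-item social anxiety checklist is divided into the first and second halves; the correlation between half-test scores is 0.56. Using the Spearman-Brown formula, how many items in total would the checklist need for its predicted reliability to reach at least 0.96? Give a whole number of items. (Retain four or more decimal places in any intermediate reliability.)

321

Corrected full-test reliability: r_full = 2 × 0.56 / (1 + 0.56) ≈ 0.7179
Solve Spearman-Brown for n: n = 0.96(1 − 0.7179) / [0.7179(1 − 0.96)] = 9.4308
Required items = 9.4308 × 34 = 320.65, so 321 items.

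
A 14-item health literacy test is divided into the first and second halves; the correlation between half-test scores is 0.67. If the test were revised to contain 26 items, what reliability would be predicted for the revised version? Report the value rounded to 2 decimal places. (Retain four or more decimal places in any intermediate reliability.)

First correct the split-half correlation to full-test reliability: r_full = 2 × 0.67 / (1 + 0.67) ≈ 0.8024
Then adjust to 26 items: n = 26/14 = 1.8571
r_new = n·r_full / (1 + (n − 1)·r_full) = 1.4901 / 1.6877 ≈ 0.8829

0.88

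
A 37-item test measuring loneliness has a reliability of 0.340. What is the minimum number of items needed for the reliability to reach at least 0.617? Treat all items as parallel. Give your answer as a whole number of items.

116

Spearman-Brown solved for the length factor n:
n = r_target (1 − r_old) / [ r_old (1 − r_target) ]
n = 0.617 × (1 − 0.340) / [ 0.340 × (1 − 0.617) ]
n = 0.407220 / 0.130220 ≈ 3.1272
So the test needs 3.1272 × 37 ≈ 115.71 items; rounding up, 116.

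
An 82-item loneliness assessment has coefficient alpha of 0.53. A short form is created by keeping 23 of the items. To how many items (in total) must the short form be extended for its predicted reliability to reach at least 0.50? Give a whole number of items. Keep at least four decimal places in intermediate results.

Short-form reliability: n = 23/82 = 0.2805; r_23 = n·r/(1+(n−1)r) ≈ 0.2403
Then solve for n' with r_old = 0.2403, r_target = 0.50: n' = 0.50(1 − 0.2403)/[0.2403(1 − 0.50)] = 3.1615
Total items = 3.1615 × 23 = 72.71, rounded up to 73.

73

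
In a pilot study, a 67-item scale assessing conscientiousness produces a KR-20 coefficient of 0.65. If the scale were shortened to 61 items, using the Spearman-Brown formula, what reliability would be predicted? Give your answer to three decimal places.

0.628

n = 61/67 = 0.9104
r_new = (0.9104 × 0.65) / (1 + (0.9104 − 1) × 0.65)
r_new = 0.5918 / 0.9418 ≈ 0.6284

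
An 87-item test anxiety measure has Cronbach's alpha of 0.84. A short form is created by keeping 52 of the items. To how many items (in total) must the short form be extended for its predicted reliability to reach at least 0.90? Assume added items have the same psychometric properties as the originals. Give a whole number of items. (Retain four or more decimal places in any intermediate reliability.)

First, r for the 52-item form: n = 52/87 = 0.5977, so r_52 = 0.5977·0.84/(1 + (0.5977 − 1)·0.84) = 0.7583
Then solve for n' with r_old = 0.7583, r_target = 0.90: n' = 0.90(1 − 0.7583)/[0.7583(1 − 0.90)] = 2.8687
Total items = 2.8687 × 52 = 149.17, rounded up to 150.

150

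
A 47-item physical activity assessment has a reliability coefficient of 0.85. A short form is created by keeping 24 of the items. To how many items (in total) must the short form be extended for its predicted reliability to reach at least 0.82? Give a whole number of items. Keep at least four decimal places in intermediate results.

First, r for the 24-item form: n = 24/47 = 0.5106, so r_24 = 0.5106·0.85/(1 + (0.5106 − 1)·0.85) = 0.7432
Length factor from the short form to reach 0.82: n' = 0.82(1 − 0.7432) / [0.7432(1 − 0.82)] ≈ 1.5741
Items = 1.5741 × 24 ≈ 37.78 → 38

38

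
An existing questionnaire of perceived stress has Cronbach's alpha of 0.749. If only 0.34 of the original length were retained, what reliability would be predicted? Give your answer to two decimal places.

0.50

Spearman-Brown: r_new = n·r / (1 + (n − 1)·r)
r_new = 0.34·0.749 / [1 + (0.34 − 1)·0.749]
     = 0.2547 / 0.5057 = 0.5037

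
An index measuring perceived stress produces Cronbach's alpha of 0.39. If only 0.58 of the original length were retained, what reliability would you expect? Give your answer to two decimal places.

0.27

By Spearman-Brown, r_new = n r / (1 + (n − 1) r).
r_new = (0.58 × 0.39) / (1 + (0.58 − 1) × 0.39)
     = 0.2262 / 0.8362 = 0.2705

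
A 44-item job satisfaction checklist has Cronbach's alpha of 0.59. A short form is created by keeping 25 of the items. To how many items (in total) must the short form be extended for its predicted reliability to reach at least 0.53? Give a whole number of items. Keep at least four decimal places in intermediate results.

35

First, r for the 25-item form: n = 25/44 = 0.5682, so r_25 = 0.5682·0.59/(1 + (0.5682 − 1)·0.59) = 0.4498
Length factor from the short form to reach 0.53: n' = 0.53(1 − 0.4498) / [0.4498(1 − 0.53)] ≈ 1.3794
Total items = 1.3794 × 25 = 34.48, rounded up to 35.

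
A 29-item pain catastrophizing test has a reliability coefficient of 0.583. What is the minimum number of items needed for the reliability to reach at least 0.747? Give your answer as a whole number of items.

Invert Spearman-Brown to solve for n:
n = r_target (1 − r_old) / [ r_old (1 − r_target) ]
n = [0.747 × 0.417] / [0.583 × 0.253]
  = 0.311499 / 0.147499 = 2.1119
2.1119 × 29 = 61.25 → 62 items

62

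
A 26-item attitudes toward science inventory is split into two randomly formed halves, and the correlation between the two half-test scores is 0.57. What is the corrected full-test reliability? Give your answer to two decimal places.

r_full = 2r_hh / (1 + r_hh) = 2 × 0.57 / (1 + 0.57)
       = 1.1400 / 1.5700 = 0.7261

0.73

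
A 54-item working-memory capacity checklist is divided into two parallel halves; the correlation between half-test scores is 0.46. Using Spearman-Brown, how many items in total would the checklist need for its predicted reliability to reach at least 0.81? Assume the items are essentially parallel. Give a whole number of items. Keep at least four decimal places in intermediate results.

136

r_full = 2(0.46)/(1 + 0.46) = 0.6301
n = r_tgt(1 − r_full) / [r_full(1 − r_tgt)] = 0.81 × 0.3699 / (0.6301 × 0.19) ≈ 2.5027
Required items = 2.5027 × 54 = 135.15, so 136 items.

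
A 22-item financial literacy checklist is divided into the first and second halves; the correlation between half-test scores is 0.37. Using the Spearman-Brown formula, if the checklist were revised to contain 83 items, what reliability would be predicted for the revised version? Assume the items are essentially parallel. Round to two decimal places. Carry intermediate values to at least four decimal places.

Spearman-Brown correction (n = 2): r_full = 2·0.37/(1 + 0.37) = 0.5401
Then adjust to 83 items: n = 83/22 = 3.7727
r_new = n·r_full / (1 + (n − 1)·r_full) = 2.0376 / 2.4975 ≈ 0.8159

0.82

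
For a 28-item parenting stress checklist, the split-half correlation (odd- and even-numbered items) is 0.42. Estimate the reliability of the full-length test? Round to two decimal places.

0.59

r_full = 2r_hh / (1 + r_hh) = 2 × 0.42 / (1 + 0.42)
r_full = 0.8400 / 1.4200 ≈ 0.5915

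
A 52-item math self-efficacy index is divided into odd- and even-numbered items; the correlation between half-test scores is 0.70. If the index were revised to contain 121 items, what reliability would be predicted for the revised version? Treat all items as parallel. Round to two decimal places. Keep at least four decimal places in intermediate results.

0.92

First correct the split-half correlation to full-test reliability: r_full = 2 × 0.70 / (1 + 0.70) ≈ 0.8235
Length factor from 52 to 121 items: n = 121/52 = 2.3269
r_new = n·r_full / (1 + (n − 1)·r_full) = 1.9162 / 2.0927 ≈ 0.9157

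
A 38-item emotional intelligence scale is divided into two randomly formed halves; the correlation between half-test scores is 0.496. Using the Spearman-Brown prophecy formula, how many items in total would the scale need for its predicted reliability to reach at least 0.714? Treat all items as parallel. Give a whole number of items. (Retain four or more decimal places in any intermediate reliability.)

49

r_full = 2(0.496)/(1 + 0.496) = 0.6631
n = r_tgt(1 − r_full) / [r_full(1 − r_tgt)] = 0.714 × 0.3369 / (0.6631 × 0.286) ≈ 1.2684
Required items = 1.2684 × 38 = 48.20, so 49 items.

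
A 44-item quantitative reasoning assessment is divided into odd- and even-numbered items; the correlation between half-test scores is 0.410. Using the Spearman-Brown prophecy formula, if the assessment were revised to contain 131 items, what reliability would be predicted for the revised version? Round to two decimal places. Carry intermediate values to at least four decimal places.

0.81

Spearman-Brown correction (n = 2): r_full = 2·0.410/(1 + 0.410) = 0.5816
Then adjust to 131 items: n = 131/44 = 2.9773
r_new = n·r_full / (1 + (n − 1)·r_full) = 1.7316 / 2.1500 ≈ 0.8054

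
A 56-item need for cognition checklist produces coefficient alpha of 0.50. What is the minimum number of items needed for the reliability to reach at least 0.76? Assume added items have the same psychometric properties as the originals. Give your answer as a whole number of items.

n = [0.76 × 0.50] / [0.50 × 0.24]
n = 0.3800 / 0.1200 ≈ 3.1667
Items needed = n × 56 = 3.1667 × 56 ≈ 177.34 → round up to 178

178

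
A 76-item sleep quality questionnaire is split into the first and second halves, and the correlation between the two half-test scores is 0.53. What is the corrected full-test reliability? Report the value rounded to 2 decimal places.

Each half is half the length of the full test, so the full test is n = 2 times a half.
r_full = 2(0.53) / (1 + 0.53)
       = 1.0600 / 1.5300 = 0.6928

0.69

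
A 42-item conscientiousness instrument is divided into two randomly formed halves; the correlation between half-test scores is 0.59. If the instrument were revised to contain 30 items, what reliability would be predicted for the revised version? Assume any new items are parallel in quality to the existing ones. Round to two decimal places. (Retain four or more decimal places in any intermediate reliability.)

First correct the split-half correlation to full-test reliability: r_full = 2 × 0.59 / (1 + 0.59) ≈ 0.7421
Then adjust to 30 items: n = 30/42 = 0.7143
r_new = n·r_full / (1 + (n − 1)·r_full) = 0.5301 / 0.7880 ≈ 0.6727

0.67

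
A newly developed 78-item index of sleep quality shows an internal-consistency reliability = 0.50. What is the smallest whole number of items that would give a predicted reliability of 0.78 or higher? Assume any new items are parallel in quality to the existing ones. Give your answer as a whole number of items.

277

n = 0.78(1 − 0.50) / [0.50(1 − 0.78)]
n = 0.3900 / 0.1100 ≈ 3.5455
So the test needs 3.5455 × 78 ≈ 276.55 items; rounding up, 277.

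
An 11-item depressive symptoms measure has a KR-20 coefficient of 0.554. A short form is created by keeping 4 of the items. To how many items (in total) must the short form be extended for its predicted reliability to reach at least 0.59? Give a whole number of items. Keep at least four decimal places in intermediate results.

First, r for the 4-item form: n = 4/11 = 0.3636, so r_4 = 0.3636·0.554/(1 + (0.3636 − 1)·0.554) = 0.3111
Length factor from the short form to reach 0.59: n' = 0.59(1 − 0.3111) / [0.3111(1 − 0.59)] ≈ 3.1866
Items = 3.1866 × 4 ≈ 12.75 → 13

13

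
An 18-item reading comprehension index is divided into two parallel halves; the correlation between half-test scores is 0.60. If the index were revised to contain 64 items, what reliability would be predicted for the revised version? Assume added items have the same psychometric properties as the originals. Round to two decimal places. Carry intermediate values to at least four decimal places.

0.91

First correct the split-half correlation to full-test reliability: r_full = 2 × 0.60 / (1 + 0.60) ≈ 0.7500
Then adjust to 64 items: n = 64/18 = 3.5556
r_new = n·r_full / (1 + (n − 1)·r_full) = 2.6667 / 2.9167 ≈ 0.9143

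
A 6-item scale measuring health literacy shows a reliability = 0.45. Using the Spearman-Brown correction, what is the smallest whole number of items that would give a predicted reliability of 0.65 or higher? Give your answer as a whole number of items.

Spearman-Brown solved for the length factor n:
n = r_target (1 − r_old) / [ r_old (1 − r_target) ]
n = 0.65(1 − 0.45) / [0.45(1 − 0.65)]
n = 0.3575 / 0.1575 ≈ 2.2698
Items needed = n × 6 = 2.2698 × 6 ≈ 13.62 → round up to 14

14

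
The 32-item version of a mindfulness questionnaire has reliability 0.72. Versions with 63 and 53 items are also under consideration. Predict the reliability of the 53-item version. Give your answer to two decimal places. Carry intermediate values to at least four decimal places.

0.81

Only the ratio of lengths matters: n = 53/32 = 1.6562
r_{53} = n·r / (1 + (n − 1)·r) = 1.1925 / 1.4725 ≈ 0.8098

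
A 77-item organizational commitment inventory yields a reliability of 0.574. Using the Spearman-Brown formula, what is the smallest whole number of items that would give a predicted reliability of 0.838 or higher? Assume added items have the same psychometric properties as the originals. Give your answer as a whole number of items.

296

Invert Spearman-Brown to solve for n:
n = r_target (1 − r_old) / [ r_old (1 − r_target) ]
n = [0.838 × 0.426] / [0.574 × 0.162]
  = 0.356988 / 0.092988 = 3.8391
Items needed = n × 77 = 3.8391 × 77 ≈ 295.61 → round up to 296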